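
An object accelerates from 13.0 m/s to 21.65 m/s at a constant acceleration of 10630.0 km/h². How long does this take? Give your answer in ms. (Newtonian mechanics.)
t = (v - v₀)/a (with unit conversion) = 10550.0 ms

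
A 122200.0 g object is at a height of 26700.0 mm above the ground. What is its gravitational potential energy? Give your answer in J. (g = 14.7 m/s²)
PE = mgh = 122.2 kg × 14.7 m/s² × 26.7 m = 4.796e+04 J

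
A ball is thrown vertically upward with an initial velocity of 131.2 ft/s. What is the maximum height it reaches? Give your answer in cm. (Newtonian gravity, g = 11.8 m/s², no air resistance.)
h_max = v₀²/(2g) (with unit conversion) = 6776.0 cm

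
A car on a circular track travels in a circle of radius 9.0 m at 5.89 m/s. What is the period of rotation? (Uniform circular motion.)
T = 2πr/v = 2π×9.0/5.89 = 9.6 s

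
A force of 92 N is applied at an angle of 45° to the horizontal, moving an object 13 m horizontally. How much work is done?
W = Fd cosθ = 92×13×cos(45°) = 845.7 J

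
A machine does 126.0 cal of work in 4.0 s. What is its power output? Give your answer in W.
P = W/t = 527.2 J / 4 s = 131.8 W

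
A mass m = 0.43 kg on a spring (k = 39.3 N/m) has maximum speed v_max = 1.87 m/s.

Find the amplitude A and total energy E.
½mv²_max = ½kA² → A = v_max√(m/k) = 1.87×√(0.43/39.3) = 0.1956 m = 19.56 cm
E = ½mv²_max = ½×0.43×1.87² = 0.7518 J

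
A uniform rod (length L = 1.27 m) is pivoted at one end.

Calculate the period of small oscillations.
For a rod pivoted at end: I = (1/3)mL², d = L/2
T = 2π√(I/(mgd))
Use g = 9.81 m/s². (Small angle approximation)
I/m = (1/3)L² = 0.5376 m²; d = L/2 = 0.635 m
T = 2π√(I/(mgd)) = 2π√(0.5376/(9.81×0.635)) = 1.846 s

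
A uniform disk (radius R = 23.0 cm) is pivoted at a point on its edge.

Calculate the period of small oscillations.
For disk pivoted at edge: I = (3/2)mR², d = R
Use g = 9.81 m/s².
I/m = (3/2)R² = 0.07935 m²; d = R = 0.23 m
T = 2π√((3/2)R²/(gR)) = 2π√(3R/(2g)) = 1.178 s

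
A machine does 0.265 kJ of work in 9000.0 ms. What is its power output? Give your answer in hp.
P = W/t = 265 J / 9 s = 29.44 W = 0.03949 hp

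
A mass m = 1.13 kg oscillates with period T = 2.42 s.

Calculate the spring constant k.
T = 2π√(m/k) → k = m(2π/T)² = 1.13×(2π/2.42)² = 7.617 N/m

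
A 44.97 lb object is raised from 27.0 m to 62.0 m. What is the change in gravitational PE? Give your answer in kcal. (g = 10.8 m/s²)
ΔPE = mg(h₂ − h₁) = 20.4 kg × 10.8 m/s² × (62 − 27) m = 7710 J = 1.843 kcal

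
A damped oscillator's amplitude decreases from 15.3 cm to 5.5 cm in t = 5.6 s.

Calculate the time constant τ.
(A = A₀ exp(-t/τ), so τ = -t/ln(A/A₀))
A/A₀ = 5.5/15.3 = 0.3595; ln(A/A₀) = -1.023
τ = −t/ln(A/A₀) = −5.6/-1.023 = 5.474 s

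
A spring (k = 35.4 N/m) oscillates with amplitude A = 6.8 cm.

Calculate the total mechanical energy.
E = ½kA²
E = ½kA² = ½×35.4×(0.068)² = 0.08184 J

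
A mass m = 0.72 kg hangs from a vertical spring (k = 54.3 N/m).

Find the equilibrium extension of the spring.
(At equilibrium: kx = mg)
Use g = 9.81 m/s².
x_eq = mg/k = 0.72×9.81/54.3 = 0.1301 m = 13.01 cm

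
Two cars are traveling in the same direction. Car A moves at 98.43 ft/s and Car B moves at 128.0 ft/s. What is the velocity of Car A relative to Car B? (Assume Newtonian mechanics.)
v_rel = v_A - v_B = 98.43 - 128.0 = -29.57 ft/s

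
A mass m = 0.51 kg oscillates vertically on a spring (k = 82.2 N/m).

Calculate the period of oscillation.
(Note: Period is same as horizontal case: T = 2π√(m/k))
T = 2π√(m/k) = 2π√(0.51/82.2) = 0.4949 s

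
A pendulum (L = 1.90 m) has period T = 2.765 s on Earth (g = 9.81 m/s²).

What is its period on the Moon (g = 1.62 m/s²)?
T = 2π√(L/g), so T_moon/T_earth = √(g_earth/g_moon)
T_moon = 2π√(1.9/1.62) = 6.805 s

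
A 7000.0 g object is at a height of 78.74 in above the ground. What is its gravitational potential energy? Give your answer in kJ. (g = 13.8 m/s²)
PE = mgh = 7 kg × 13.8 m/s² × 2 m = 193.2 J = 0.1932 kJ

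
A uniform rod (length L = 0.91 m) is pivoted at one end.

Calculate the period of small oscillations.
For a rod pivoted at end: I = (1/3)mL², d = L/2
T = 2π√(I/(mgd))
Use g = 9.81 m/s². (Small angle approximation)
I/m = (1/3)L² = 0.276 m²; d = L/2 = 0.455 m
T = 2π√(I/(mgd)) = 2π√(0.276/(9.81×0.455)) = 1.563 s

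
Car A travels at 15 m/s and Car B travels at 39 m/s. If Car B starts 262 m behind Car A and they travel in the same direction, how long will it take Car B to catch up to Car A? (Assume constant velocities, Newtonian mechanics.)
Relative speed: v_rel = 39 - 15 = 24 m/s
Time to catch: t = d₀/v_rel = 262/24 = 10.92 s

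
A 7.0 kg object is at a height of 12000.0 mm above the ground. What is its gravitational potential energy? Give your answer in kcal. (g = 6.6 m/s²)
PE = mgh = 7 kg × 6.6 m/s² × 12 m = 554.4 J = 0.1325 kcal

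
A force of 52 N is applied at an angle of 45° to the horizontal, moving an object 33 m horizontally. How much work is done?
W = Fd cosθ = 52×33×cos(45°) = 1213.4 J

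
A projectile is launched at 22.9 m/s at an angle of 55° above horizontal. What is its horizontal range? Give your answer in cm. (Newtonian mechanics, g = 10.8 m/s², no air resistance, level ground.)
R = v₀² sin(2θ) / g (with unit conversion) = 4563.0 cm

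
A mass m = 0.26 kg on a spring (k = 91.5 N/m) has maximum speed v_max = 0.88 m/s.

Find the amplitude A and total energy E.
½mv²_max = ½kA² → A = v_max√(m/k) = 0.88×√(0.26/91.5) = 0.04691 m = 4.691 cm
E = ½mv²_max = ½×0.26×0.88² = 0.1007 J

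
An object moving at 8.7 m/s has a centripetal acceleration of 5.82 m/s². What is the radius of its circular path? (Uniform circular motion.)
r = v²/a_c = 8.7²/5.82 = 13.01 m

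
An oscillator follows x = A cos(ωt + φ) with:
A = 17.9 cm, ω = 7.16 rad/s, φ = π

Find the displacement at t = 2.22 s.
x = A cos(ωt + φ) = 17.9×cos(7.16×2.22 + π) = 17.59 cm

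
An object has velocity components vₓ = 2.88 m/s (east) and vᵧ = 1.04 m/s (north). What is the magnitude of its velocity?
|v| = √(vₓ² + vᵧ²) = √(2.88² + 1.04²) = √(9.376) = 3.06 m/s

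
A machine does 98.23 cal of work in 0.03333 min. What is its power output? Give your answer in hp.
P = W/t = 411 J / 2 s = 205.5 W = 0.2756 hp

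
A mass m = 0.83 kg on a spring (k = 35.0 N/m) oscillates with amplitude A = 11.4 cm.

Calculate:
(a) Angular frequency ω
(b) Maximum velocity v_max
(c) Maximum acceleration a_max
ω = √(k/m) = √(35.0/0.83) = 6.494 rad/s
v_max = ωA = 6.494×0.114 = 0.7403 m/s
a_max = ω²A = 6.494²×0.114 = 4.807 m/s²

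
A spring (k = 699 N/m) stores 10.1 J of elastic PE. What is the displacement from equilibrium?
PE = ½kx² → x = √(2PE/k) = √(2×10.1/699) = 0.17 m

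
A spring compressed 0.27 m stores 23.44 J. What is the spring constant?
PE = ½kx² → k = 2PE/x² = 2×23.44/0.27² = 643.1 N/m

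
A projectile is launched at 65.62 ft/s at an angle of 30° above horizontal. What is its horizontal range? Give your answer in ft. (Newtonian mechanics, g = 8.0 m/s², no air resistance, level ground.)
R = v₀² sin(2θ) / g (with unit conversion) = 142.1 ft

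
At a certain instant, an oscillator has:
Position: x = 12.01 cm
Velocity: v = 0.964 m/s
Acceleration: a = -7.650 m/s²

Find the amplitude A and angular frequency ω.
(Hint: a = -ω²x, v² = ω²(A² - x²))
a = −ω²x → ω = √(|a|/x) = √(7.65/0.1201) = 7.981 rad/s
v² = ω²(A² − x²) → A = √(x² + v²/ω²) = √(0.1201² + 0.964²/7.981²) = 0.1703 m = 17.03 cm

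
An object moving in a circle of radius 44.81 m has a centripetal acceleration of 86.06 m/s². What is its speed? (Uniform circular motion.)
v = √(a_c × r) = √(86.06 × 44.81) = 62.1 m/s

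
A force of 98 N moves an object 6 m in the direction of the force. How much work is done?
W = Fd = 98×6 = 588.0 J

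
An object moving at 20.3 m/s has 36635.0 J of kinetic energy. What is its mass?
KE = ½mv² → m = 2KE/v² = 2×36635.0/20.3² = 177.8 kg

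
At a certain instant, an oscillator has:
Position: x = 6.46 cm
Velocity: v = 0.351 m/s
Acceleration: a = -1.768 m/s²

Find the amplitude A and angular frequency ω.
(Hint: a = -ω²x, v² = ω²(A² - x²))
a = −ω²x → ω = √(|a|/x) = √(1.768/0.0646) = 5.231 rad/s
v² = ω²(A² − x²) → A = √(x² + v²/ω²) = √(0.0646² + 0.351²/5.231²) = 0.09314 m = 9.314 cm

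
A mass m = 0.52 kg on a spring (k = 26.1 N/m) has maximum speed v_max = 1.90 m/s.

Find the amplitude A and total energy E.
½mv²_max = ½kA² → A = v_max√(m/k) = 1.9×√(0.52/26.1) = 0.2682 m = 26.82 cm
E = ½mv²_max = ½×0.52×1.9² = 0.9386 J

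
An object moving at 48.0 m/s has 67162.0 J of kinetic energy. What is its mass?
KE = ½mv² → m = 2KE/v² = 2×67162.0/48.0² = 58.3 kg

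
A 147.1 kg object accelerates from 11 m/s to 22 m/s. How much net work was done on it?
W_net = ΔKE = ½m(v₂² − v₁²) = ½×147.1×(22² − 11²) = 26698.65 J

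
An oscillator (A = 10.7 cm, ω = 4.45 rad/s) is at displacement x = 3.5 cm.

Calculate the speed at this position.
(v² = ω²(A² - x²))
v = ω√(A² − x²) = 4.45×√(0.107² − 0.035²) = 0.45 m/s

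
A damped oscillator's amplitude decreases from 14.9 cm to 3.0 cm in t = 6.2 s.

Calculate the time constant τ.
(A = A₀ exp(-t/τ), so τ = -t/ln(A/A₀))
A/A₀ = 3.0/14.9 = 0.2013; ln(A/A₀) = -1.603
τ = −t/ln(A/A₀) = −6.2/-1.603 = 3.868 s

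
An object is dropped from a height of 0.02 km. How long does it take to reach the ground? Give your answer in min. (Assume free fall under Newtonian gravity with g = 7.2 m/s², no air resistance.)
t = √(2h/g) (with unit conversion) = 0.03928 min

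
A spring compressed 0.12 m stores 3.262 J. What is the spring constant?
PE = ½kx² → k = 2PE/x² = 2×3.262/0.12² = 453.1 N/m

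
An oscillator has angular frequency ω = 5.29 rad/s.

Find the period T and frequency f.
T = 2π/ω = 2π/5.29 = 1.188 s; f = ω/2π = 0.8419 Hz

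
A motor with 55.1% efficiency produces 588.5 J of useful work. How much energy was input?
W_in = W_out/η = 588.5/0.551 = 1068.1 J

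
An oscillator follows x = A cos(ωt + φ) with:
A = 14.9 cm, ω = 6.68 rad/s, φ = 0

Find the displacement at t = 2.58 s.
x = A cos(ωt + φ) = 14.9×cos(6.68×2.58 + 0) = -0.6607 cm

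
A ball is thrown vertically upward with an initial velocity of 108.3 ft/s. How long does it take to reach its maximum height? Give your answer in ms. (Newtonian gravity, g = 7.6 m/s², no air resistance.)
t_up = v₀/g (with unit conversion) = 4343.0 ms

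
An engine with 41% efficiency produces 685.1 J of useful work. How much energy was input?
W_in = W_out/η = 685.1/0.41 = 1671.0 J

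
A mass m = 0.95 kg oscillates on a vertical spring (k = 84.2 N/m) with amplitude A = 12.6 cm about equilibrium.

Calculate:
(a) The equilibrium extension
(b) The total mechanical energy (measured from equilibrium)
x_eq = mg/k = 0.95×9.81/84.2 = 0.1107 m = 11.07 cm
E = ½kA² = ½×84.2×(0.126)² = 0.6684 J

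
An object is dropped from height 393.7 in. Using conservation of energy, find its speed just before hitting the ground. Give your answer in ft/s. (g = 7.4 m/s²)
mgh = ½mv² → v = √(2gh) = √(2×7.4×10) = 12.17 m/s = 39.91 ft/s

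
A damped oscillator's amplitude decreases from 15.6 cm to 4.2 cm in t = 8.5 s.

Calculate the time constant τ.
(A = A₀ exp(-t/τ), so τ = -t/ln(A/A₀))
A/A₀ = 4.2/15.6 = 0.2692; ln(A/A₀) = -1.312
τ = −t/ln(A/A₀) = −8.5/-1.312 = 6.478 s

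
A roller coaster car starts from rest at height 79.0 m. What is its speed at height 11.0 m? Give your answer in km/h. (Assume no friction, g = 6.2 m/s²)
mgh₁ = ½mv₂² + mgh₂ → v₂ = √(2g(h₁−h₂)) = √(2×6.2×(79−11)) = 29.04 m/s = 104.5 km/h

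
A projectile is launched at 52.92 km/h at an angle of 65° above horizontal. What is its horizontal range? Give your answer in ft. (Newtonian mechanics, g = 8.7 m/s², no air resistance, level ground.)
R = v₀² sin(2θ) / g (with unit conversion) = 62.42 ft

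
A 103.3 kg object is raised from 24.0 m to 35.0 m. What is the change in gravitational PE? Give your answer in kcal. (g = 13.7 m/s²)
ΔPE = mg(h₂ − h₁) = 103.3 kg × 13.7 m/s² × (35 − 24) m = 1.557e+04 J = 3.721 kcal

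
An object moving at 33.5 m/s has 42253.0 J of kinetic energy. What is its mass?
KE = ½mv² → m = 2KE/v² = 2×42253.0/33.5² = 75.3 kg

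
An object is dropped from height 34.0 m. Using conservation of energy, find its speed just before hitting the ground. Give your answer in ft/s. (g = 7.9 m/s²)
mgh = ½mv² → v = √(2gh) = √(2×7.9×34) = 23.18 m/s = 76.04 ft/s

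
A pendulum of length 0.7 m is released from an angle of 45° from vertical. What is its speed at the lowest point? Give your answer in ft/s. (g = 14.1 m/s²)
h = L(1 − cosθ) = 0.7×(1 − cos45°) = 0.205 m
v = √(2gh) = √(2×14.1×0.205) = 2.405 m/s = 7.889 ft/s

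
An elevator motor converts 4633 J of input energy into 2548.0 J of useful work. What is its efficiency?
η = W_out/W_in = 2548.0/4633 = 0.55 = 55.0%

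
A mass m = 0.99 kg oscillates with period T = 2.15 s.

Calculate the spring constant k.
T = 2π√(m/k) → k = m(2π/T)² = 0.99×(2π/2.15)² = 8.455 N/m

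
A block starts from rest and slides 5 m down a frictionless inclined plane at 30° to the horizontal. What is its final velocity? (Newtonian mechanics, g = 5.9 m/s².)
a = g sin(θ) = 5.9 × sin(30°) = 2.95 m/s²
v = √(2ad) = √(2 × 2.95 × 5) = 5.43 m/s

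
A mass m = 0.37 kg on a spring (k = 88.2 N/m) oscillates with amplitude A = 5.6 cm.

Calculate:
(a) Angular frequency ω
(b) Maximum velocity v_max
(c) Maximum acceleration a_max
ω = √(k/m) = √(88.2/0.37) = 15.44 rad/s
v_max = ωA = 15.44×0.056 = 0.8646 m/s
a_max = ω²A = 15.44²×0.056 = 13.35 m/s²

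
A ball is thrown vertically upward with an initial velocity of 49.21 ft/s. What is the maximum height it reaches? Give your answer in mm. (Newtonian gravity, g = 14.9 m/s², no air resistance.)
h_max = v₀²/(2g) (with unit conversion) = 7550.0 mm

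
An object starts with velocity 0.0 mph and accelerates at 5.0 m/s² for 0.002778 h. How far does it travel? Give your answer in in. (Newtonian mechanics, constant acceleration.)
d = v₀t + ½at² (with unit conversion) = 9844.0 in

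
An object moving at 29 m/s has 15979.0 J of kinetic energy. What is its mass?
KE = ½mv² → m = 2KE/v² = 2×15979.0/29² = 38.0 kg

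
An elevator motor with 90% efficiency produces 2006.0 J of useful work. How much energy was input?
W_in = W_out/η = 2006.0/0.9 = 2228.9 J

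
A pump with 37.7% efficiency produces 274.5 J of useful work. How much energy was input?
W_in = W_out/η = 274.5/0.377 = 728.12 J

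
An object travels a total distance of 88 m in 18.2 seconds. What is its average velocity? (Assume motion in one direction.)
v_avg = Δd / Δt = 88 / 18.2 = 4.84 m/s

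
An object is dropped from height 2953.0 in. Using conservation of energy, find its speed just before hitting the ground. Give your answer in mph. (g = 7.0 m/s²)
mgh = ½mv² → v = √(2gh) = √(2×7.0×75.01) = 32.41 m/s = 72.49 mph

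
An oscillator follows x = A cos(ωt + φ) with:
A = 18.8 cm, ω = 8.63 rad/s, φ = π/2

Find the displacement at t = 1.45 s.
x = A cos(ωt + φ) = 18.8×cos(8.63×1.45 + π/2) = 0.9935 cm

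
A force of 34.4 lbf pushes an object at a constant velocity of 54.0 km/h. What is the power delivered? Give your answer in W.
P = Fv = 153 N × 15 m/s = 2295 W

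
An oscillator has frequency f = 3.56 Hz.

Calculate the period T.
T = 1/f = 1/3.56 = 0.2809 s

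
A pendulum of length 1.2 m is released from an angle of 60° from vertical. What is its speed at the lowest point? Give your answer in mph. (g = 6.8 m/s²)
h = L(1 − cosθ) = 1.2×(1 − cos60°) = 0.6 m
v = √(2gh) = √(2×6.8×0.6) = 2.857 m/s = 6.39 mph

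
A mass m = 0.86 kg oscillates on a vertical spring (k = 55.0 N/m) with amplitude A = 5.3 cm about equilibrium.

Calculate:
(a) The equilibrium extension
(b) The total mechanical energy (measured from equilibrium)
x_eq = mg/k = 0.86×9.81/55.0 = 0.1534 m = 15.34 cm
E = ½kA² = ½×55.0×(0.053)² = 0.07725 J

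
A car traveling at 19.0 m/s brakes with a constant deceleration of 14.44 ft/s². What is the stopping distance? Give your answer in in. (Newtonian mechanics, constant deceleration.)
d = v₀² / (2a) (with unit conversion) = 1615.0 in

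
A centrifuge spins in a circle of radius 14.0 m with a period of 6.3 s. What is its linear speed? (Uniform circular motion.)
v = 2πr/T = 2π×14.0/6.3 = 13.96 m/s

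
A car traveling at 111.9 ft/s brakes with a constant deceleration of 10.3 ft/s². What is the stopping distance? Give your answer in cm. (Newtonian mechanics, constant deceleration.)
d = v₀² / (2a) (with unit conversion) = 18530.0 cm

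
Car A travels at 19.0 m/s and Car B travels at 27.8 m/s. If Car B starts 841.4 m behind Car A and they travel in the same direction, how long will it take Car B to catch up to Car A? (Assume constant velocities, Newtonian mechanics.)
Relative speed: v_rel = 27.8 - 19.0 = 8.8 m/s
Time to catch: t = d₀/v_rel = 841.4/8.8 = 95.61 s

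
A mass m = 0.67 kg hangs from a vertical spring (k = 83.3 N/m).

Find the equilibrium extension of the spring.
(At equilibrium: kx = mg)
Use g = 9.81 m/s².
x_eq = mg/k = 0.67×9.81/83.3 = 0.0789 m = 7.89 cm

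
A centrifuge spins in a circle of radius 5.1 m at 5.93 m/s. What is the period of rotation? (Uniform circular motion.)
T = 2πr/v = 2π×5.1/5.93 = 5.4 s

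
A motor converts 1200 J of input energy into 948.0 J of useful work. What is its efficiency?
η = W_out/W_in = 948.0/1200 = 0.79 = 79.0%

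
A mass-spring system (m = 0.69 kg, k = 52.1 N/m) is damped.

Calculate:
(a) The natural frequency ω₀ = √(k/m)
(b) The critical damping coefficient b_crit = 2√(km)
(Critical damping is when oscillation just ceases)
ω₀ = √(k/m) = √(52.1/0.69) = 8.689 rad/s
b_crit = 2√(km) = 2√(52.1×0.69) = 11.99 kg/s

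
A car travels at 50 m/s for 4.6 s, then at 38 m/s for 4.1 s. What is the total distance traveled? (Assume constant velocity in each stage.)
d₁ = v₁t₁ = 50 × 4.6 = 230 m
d₂ = v₂t₂ = 38 × 4.1 = 155.8 m
d_total = 230 + 155.8 = 385.8 m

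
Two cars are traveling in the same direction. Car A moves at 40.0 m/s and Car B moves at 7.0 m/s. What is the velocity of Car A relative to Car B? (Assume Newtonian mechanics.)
v_rel = v_A - v_B = 40.0 - 7.0 = 33.0 m/s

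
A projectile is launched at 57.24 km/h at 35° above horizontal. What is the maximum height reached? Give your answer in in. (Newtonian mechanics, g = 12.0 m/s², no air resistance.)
H = v₀²sin²(θ)/(2g) (with unit conversion) = 136.4 in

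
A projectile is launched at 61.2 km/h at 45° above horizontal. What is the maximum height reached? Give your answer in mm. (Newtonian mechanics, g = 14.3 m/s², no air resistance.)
H = v₀²sin²(θ)/(2g) (with unit conversion) = 5052.0 mm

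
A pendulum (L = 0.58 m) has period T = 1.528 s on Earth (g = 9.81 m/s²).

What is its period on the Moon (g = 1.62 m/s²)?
T = 2π√(L/g), so T_moon/T_earth = √(g_earth/g_moon)
T_moon = 2π√(0.58/1.62) = 3.76 s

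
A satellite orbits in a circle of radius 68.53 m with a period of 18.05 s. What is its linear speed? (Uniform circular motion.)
v = 2πr/T = 2π×68.53/18.05 = 23.86 m/s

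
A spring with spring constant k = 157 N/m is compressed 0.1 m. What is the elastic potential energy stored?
PE = ½kx² = ½×157×0.1² = 0.785 J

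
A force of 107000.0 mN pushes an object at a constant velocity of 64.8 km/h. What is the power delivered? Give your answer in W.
P = Fv = 107 N × 18 m/s = 1926 W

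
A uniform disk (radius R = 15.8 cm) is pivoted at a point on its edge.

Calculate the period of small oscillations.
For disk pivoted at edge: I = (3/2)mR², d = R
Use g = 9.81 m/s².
I/m = (3/2)R² = 0.03745 m²; d = R = 0.158 m
T = 2π√((3/2)R²/(gR)) = 2π√(3R/(2g)) = 0.9766 s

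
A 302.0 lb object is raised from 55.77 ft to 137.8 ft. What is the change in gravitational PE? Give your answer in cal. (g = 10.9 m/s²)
ΔPE = mg(h₂ − h₁) = 137 kg × 10.9 m/s² × (42 − 17) m = 3.733e+04 J = 8923.0 cal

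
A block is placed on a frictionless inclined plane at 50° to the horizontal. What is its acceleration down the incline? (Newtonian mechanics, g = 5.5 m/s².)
a = g sin(θ) = 5.5 × sin(50°) = 5.5 × 0.766 = 4.21 m/s²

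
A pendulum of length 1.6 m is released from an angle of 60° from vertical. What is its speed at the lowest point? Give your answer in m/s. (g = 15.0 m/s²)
h = L(1 − cosθ) = 1.6×(1 − cos60°) = 0.8 m
v = √(2gh) = √(2×15.0×0.8) = 4.899 m/s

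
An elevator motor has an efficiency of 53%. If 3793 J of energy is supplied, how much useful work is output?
W_out = η × W_in = 0.53 × 3793 = 2010.3 J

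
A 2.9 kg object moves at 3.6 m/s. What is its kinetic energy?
KE = ½mv² = ½×2.9×3.6² = 18.792 J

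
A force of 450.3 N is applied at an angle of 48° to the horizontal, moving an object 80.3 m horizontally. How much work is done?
W = Fd cosθ = 450.3×80.3×cos(48°) = 24195.0 J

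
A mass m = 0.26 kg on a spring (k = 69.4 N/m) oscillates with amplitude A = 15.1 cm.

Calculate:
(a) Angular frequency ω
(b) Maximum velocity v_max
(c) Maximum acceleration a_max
ω = √(k/m) = √(69.4/0.26) = 16.34 rad/s
v_max = ωA = 16.34×0.151 = 2.467 m/s
a_max = ω²A = 16.34²×0.151 = 40.31 m/s²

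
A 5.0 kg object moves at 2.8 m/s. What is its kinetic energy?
KE = ½mv² = ½×5.0×2.8² = 19.6 J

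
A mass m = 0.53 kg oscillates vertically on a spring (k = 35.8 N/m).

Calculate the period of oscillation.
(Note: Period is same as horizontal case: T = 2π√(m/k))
T = 2π√(m/k) = 2π√(0.53/35.8) = 0.7645 s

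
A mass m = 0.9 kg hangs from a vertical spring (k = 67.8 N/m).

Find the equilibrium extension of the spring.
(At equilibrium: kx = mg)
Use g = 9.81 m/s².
x_eq = mg/k = 0.9×9.81/67.8 = 0.1302 m = 13.02 cm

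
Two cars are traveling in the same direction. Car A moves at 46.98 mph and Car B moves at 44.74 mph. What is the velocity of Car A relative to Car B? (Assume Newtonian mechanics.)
v_rel = v_A - v_B = 46.98 - 44.74 = 2.24 mph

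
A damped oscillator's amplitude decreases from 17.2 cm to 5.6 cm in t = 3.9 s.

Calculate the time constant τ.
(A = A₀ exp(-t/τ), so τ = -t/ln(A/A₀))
A/A₀ = 5.6/17.2 = 0.3256; ln(A/A₀) = -1.122
τ = −t/ln(A/A₀) = −3.9/-1.122 = 3.475 s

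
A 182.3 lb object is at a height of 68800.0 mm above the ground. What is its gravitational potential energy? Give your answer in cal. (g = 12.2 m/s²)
PE = mgh = 82.69 kg × 12.2 m/s² × 68.8 m = 6.941e+04 J = 16590.0 cal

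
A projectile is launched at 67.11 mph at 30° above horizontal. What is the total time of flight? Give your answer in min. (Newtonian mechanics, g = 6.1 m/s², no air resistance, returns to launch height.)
T = 2v₀sin(θ)/g (with unit conversion) = 0.08197 min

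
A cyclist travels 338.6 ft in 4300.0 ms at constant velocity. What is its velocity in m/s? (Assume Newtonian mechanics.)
v = d/t (with unit conversion) = 24.0 m/s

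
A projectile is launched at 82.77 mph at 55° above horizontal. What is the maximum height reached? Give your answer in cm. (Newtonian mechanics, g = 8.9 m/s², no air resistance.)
H = v₀²sin²(θ)/(2g) (with unit conversion) = 5161.0 cm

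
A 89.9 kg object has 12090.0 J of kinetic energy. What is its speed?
KE = ½mv² → v = √(2KE/m) = √(2×12090.0/89.9) = 16.4 m/s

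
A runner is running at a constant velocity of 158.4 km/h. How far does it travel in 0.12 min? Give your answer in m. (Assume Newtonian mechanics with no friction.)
d = vt (with unit conversion) = 316.8 m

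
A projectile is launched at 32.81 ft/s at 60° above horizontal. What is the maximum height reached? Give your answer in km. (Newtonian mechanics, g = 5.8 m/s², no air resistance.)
H = v₀²sin²(θ)/(2g) (with unit conversion) = 0.006466 km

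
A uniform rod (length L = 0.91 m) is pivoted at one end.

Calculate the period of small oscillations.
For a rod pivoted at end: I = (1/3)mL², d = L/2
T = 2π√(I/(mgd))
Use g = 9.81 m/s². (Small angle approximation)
I/m = (1/3)L² = 0.276 m²; d = L/2 = 0.455 m
T = 2π√(I/(mgd)) = 2π√(0.276/(9.81×0.455)) = 1.563 s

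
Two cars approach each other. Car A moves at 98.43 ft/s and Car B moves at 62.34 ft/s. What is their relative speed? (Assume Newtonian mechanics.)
v_rel = v_A + v_B = 98.43 + 62.34 = 160.8 ft/s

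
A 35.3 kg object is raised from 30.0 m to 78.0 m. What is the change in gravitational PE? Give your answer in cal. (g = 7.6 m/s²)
ΔPE = mg(h₂ − h₁) = 35.3 kg × 7.6 m/s² × (78 − 30) m = 1.288e+04 J = 3078.0 cal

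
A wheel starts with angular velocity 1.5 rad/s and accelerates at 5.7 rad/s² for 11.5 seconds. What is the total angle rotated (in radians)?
θ = ω₀t + ½αt² = 1.5×11.5 + ½×5.7×11.5² = 394.16 rad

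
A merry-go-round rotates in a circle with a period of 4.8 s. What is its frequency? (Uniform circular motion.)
f = 1/T = 1/4.8 = 0.2083 Hz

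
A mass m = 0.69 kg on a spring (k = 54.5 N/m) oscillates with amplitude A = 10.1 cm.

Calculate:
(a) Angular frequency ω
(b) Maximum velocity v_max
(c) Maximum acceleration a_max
ω = √(k/m) = √(54.5/0.69) = 8.887 rad/s
v_max = ωA = 8.887×0.101 = 0.8976 m/s
a_max = ω²A = 8.887²×0.101 = 7.978 m/s²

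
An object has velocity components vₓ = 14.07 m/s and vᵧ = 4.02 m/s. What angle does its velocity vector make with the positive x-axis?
θ = arctan(vᵧ/vₓ) = arctan(4.02/14.07) = 15.95°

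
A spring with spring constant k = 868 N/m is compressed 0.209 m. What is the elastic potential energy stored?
PE = ½kx² = ½×868×0.209² = 18.96 J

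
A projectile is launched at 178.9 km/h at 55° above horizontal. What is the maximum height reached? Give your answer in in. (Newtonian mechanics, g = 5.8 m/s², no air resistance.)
H = v₀²sin²(θ)/(2g) (with unit conversion) = 5624.0 in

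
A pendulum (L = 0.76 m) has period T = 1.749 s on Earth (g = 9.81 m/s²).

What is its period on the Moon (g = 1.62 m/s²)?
T = 2π√(L/g), so T_moon/T_earth = √(g_earth/g_moon)
T_moon = 2π√(0.76/1.62) = 4.304 s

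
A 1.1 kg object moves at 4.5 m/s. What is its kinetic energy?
KE = ½mv² = ½×1.1×4.5² = 11.1375 J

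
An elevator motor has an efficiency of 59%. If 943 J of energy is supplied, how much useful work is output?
W_out = η × W_in = 0.59 × 943 = 556.37 J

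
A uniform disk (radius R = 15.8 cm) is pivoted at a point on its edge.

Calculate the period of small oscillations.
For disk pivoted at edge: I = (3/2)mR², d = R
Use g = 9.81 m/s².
I/m = (3/2)R² = 0.03745 m²; d = R = 0.158 m
T = 2π√((3/2)R²/(gR)) = 2π√(3R/(2g)) = 0.9766 s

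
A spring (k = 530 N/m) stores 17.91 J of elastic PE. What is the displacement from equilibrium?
PE = ½kx² → x = √(2PE/k) = √(2×17.91/530) = 0.26 m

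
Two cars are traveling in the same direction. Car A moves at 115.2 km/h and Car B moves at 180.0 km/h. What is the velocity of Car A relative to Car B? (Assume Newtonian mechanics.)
v_rel = v_A - v_B = 115.2 - 180.0 = -64.8 km/h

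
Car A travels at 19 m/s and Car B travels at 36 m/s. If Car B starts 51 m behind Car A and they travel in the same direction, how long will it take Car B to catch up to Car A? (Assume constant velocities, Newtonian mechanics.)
Relative speed: v_rel = 36 - 19 = 17 m/s
Time to catch: t = d₀/v_rel = 51/17 = 3.0 s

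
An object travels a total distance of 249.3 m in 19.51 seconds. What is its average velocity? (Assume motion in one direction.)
v_avg = Δd / Δt = 249.3 / 19.51 = 12.78 m/s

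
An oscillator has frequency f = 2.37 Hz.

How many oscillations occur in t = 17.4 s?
n = f×t = 2.37×17.4 = 41.24 oscillations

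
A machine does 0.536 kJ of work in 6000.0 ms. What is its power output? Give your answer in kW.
P = W/t = 536 J / 6 s = 89.33 W = 0.08933 kW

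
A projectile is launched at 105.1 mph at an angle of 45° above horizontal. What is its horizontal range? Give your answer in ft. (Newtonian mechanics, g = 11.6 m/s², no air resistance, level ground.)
R = v₀² sin(2θ) / g (with unit conversion) = 624.3 ft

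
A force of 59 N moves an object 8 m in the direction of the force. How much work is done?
W = Fd = 59×8 = 472.0 J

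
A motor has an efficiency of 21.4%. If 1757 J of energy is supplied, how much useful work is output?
W_out = η × W_in = 0.214 × 1757 = 376.0 J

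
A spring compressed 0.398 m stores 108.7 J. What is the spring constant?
PE = ½kx² → k = 2PE/x² = 2×108.7/0.398² = 1372.0 N/m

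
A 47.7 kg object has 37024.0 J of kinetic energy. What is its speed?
KE = ½mv² → v = √(2KE/m) = √(2×37024.0/47.7) = 39.4 m/s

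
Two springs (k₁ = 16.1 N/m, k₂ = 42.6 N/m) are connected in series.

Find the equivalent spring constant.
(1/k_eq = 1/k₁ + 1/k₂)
1/k_eq = 1/16.1 + 1/42.6 = 0.085586; k_eq = 11.68 N/m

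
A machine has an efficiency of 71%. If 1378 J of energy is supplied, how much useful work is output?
W_out = η × W_in = 0.71 × 1378 = 978.38 J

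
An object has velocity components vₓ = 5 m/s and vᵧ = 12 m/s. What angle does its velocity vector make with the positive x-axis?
θ = arctan(vᵧ/vₓ) = arctan(12/5) = 67.38°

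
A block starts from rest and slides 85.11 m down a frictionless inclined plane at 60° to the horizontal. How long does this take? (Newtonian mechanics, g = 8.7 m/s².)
a = g sin(θ) = 8.7 × sin(60°) = 7.53 m/s²
t = √(2d/a) = √(2 × 85.11 / 7.53) = 4.75 s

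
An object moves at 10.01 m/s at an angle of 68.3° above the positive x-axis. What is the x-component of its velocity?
vₓ = v cos(θ) = 10.01 × cos(68.3°) = 3.7 m/s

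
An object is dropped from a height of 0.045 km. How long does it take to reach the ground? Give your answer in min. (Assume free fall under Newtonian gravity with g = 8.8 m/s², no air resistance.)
t = √(2h/g) (with unit conversion) = 0.0533 min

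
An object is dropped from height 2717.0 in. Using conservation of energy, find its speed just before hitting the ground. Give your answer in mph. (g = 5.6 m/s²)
mgh = ½mv² → v = √(2gh) = √(2×5.6×69.01) = 27.8 m/s = 62.19 mph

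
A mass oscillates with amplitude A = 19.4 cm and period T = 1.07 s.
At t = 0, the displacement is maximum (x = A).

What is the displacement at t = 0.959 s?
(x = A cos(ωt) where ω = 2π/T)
ω = 2π/T = 2π/1.07 = 5.872 rad/s
x = A cos(ωt) = 19.4×cos(5.872×0.959) = 15.42 cm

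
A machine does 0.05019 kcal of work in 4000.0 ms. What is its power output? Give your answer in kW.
P = W/t = 210 J / 4 s = 52.5 W = 0.0525 kW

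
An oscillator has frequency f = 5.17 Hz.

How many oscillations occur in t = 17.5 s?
n = f×t = 5.17×17.5 = 90.47 oscillations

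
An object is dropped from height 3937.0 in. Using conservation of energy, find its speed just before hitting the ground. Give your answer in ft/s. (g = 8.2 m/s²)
mgh = ½mv² → v = √(2gh) = √(2×8.2×100) = 40.5 m/s = 132.9 ft/s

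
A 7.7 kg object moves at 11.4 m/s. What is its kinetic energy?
KE = ½mv² = ½×7.7×11.4² = 500.346 J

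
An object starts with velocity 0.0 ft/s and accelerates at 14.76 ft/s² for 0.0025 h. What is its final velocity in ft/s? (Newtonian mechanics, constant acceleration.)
v = v₀ + at (with unit conversion) = 132.8 ft/s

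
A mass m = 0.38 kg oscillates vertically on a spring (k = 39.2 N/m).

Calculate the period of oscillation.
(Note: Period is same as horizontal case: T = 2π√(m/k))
T = 2π√(m/k) = 2π√(0.38/39.2) = 0.6186 s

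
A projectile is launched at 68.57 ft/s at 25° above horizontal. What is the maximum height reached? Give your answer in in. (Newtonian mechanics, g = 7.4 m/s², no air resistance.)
H = v₀²sin²(θ)/(2g) (with unit conversion) = 207.5 in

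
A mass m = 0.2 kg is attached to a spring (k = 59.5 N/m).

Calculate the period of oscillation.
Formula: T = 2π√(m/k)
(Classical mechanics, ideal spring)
T = 2π√(m/k) = 2π√(0.2/59.5) = 0.3643 s; f = 1/T = 2.745 Hz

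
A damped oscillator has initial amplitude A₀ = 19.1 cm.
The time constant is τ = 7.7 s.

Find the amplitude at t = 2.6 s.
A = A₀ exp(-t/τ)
A = A₀ exp(−t/τ) = 19.1×exp(−2.6/7.7) = 13.63 cm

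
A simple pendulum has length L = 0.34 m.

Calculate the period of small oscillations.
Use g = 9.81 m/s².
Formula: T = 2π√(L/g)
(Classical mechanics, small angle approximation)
T = 2π√(L/g) = 2π√(0.34/9.81) = 1.17 s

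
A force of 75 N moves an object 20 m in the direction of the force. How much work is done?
W = Fd = 75×20 = 1500.0 J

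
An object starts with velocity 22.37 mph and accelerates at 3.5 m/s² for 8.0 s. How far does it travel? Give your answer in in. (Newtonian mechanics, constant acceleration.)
d = v₀t + ½at² (with unit conversion) = 7559.0 in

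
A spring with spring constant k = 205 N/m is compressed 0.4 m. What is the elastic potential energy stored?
PE = ½kx² = ½×205×0.4² = 16.4 J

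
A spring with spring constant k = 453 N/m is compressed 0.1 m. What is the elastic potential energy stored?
PE = ½kx² = ½×453×0.1² = 2.265 J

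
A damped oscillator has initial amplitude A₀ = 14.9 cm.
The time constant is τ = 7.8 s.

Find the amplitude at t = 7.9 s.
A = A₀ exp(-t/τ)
A = A₀ exp(−t/τ) = 14.9×exp(−7.9/7.8) = 5.412 cm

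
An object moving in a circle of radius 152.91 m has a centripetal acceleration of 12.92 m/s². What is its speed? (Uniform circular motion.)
v = √(a_c × r) = √(12.92 × 152.91) = 44.45 m/s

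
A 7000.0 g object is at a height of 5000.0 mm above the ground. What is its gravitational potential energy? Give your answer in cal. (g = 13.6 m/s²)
PE = mgh = 7 kg × 13.6 m/s² × 5 m = 476 J = 113.8 cal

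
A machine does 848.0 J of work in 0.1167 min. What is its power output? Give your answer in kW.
P = W/t = 848 J / 7.002 s = 121.1 W = 0.1211 kW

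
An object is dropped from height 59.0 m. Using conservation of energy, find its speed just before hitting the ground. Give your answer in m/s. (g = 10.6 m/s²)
mgh = ½mv² → v = √(2gh) = √(2×10.6×59) = 35.37 m/s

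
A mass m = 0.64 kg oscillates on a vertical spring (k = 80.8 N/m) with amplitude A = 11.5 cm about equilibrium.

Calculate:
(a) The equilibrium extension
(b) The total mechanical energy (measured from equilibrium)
x_eq = mg/k = 0.64×9.81/80.8 = 0.0777 m = 7.77 cm
E = ½kA² = ½×80.8×(0.115)² = 0.5343 J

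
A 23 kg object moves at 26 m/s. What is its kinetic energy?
KE = ½mv² = ½×23×26² = 7774.0 J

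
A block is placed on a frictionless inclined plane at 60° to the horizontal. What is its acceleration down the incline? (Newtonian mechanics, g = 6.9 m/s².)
a = g sin(θ) = 6.9 × sin(60°) = 6.9 × 0.866 = 5.98 m/s²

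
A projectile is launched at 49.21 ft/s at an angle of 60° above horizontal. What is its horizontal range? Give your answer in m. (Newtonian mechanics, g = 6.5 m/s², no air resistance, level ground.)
R = v₀² sin(2θ) / g (with unit conversion) = 29.97 m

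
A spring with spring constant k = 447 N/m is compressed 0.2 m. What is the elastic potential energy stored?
PE = ½kx² = ½×447×0.2² = 8.94 J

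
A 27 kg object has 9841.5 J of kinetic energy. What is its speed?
KE = ½mv² → v = √(2KE/m) = √(2×9841.5/27) = 27.0 m/s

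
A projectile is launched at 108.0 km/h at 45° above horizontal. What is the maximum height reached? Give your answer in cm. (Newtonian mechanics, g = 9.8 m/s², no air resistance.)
H = v₀²sin²(θ)/(2g) (with unit conversion) = 2296.0 cm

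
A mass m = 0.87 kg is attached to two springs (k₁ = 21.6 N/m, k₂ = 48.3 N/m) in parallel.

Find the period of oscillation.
k_eq = k₁+k₂ = 69.9 N/m
T = 2π√(m/k_eq) = 2π√(0.87/69.9) = 0.701 s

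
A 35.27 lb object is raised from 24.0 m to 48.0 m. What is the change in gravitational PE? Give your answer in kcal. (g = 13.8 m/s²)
ΔPE = mg(h₂ − h₁) = 16 kg × 13.8 m/s² × (48 − 24) m = 5299 J = 1.266 kcal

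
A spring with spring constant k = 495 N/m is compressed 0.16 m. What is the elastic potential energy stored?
PE = ½kx² = ½×495×0.16² = 6.336 J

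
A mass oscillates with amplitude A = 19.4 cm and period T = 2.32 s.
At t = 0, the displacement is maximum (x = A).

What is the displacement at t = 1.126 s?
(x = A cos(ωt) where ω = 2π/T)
ω = 2π/T = 2π/2.32 = 2.708 rad/s
x = A cos(ωt) = 19.4×cos(2.708×1.126) = -19.32 cm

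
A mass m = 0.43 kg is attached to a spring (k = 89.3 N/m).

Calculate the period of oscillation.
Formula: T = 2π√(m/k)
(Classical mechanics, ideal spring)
T = 2π√(m/k) = 2π√(0.43/89.3) = 0.436 s; f = 1/T = 2.294 Hz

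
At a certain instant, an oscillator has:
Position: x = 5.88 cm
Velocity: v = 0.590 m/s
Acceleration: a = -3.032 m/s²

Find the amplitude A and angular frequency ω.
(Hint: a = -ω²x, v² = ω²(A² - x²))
a = −ω²x → ω = √(|a|/x) = √(3.032/0.0588) = 7.181 rad/s
v² = ω²(A² − x²) → A = √(x² + v²/ω²) = √(0.0588² + 0.59²/7.181²) = 0.101 m = 10.1 cm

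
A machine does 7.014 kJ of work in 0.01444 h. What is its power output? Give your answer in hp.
P = W/t = 7014 J / 51.98 s = 134.9 W = 0.1809 hp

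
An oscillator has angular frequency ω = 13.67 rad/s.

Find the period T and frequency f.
T = 2π/ω = 2π/13.67 = 0.4596 s; f = ω/2π = 2.176 Hz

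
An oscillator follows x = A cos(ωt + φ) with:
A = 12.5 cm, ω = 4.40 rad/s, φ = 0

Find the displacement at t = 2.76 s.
x = A cos(ωt + φ) = 12.5×cos(4.4×2.76 + 0) = 11.4 cm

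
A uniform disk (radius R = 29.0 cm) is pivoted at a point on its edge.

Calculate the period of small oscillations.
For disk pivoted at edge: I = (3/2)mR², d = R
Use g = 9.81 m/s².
I/m = (3/2)R² = 0.1261 m²; d = R = 0.29 m
T = 2π√((3/2)R²/(gR)) = 2π√(3R/(2g)) = 1.323 s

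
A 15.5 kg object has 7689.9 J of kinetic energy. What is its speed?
KE = ½mv² → v = √(2KE/m) = √(2×7689.9/15.5) = 31.5 m/s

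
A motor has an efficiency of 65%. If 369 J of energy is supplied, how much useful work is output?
W_out = η × W_in = 0.65 × 369 = 239.85 J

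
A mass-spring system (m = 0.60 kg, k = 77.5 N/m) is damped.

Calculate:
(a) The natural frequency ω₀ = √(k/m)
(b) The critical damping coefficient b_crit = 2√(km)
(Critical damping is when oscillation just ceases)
ω₀ = √(k/m) = √(77.5/0.6) = 11.37 rad/s
b_crit = 2√(km) = 2√(77.5×0.6) = 13.64 kg/s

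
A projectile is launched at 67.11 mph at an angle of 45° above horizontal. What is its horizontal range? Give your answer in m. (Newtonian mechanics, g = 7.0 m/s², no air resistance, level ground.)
R = v₀² sin(2θ) / g (with unit conversion) = 128.6 m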